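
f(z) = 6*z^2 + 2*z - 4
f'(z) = 12*z + 2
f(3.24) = 65.47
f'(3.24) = 40.88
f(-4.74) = 121.33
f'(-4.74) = -54.88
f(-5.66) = 176.89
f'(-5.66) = -65.92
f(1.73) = 17.42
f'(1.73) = 22.76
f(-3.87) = 78.12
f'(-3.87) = -44.44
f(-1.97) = 15.35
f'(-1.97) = -21.64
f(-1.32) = 3.81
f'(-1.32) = -13.84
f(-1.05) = 0.52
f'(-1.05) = -10.60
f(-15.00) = 1316.00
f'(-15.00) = -178.00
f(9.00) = 500.00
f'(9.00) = 110.00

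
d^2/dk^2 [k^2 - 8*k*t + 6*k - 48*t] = 2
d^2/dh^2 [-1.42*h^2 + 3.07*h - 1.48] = -2.84000000000000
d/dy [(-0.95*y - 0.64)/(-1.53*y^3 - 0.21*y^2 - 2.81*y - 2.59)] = (-2.907*y^3 - 3.1371*y^2 - 0.2688*y + 0.6621)/(2.3409*y^6 + 0.6426*y^5 + 8.6427*y^4 + 9.1056*y^3 + 8.9839*y^2 + 14.5558*y + 6.7081)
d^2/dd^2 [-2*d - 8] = 0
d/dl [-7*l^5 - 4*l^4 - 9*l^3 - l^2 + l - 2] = -35*l^4 - 16*l^3 - 27*l^2 - 2*l + 1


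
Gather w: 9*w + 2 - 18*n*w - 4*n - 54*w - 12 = -4*n + w*(-18*n - 45) - 10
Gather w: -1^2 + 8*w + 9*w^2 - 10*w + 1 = 9*w^2 - 2*w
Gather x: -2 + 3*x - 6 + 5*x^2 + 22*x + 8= 5*x^2 + 25*x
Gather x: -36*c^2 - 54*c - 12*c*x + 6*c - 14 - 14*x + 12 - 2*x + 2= -36*c^2 - 48*c + x*(-12*c - 16)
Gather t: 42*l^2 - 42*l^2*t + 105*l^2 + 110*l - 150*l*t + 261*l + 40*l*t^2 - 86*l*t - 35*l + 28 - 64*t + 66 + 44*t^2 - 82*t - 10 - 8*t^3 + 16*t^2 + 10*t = 147*l^2 + 336*l - 8*t^3 + t^2*(40*l + 60) + t*(-42*l^2 - 236*l - 136) + 84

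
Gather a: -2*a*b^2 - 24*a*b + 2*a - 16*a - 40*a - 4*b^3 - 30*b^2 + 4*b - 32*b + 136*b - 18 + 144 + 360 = a*(-2*b^2 - 24*b - 54) - 4*b^3 - 30*b^2 + 108*b + 486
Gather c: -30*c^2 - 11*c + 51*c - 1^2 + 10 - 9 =-30*c^2 + 40*c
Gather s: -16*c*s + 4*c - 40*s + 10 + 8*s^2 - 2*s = 4*c + 8*s^2 + s*(-16*c - 42) + 10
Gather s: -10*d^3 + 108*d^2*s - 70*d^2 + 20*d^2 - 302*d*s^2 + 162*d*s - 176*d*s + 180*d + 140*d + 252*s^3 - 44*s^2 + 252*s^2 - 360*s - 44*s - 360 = -10*d^3 - 50*d^2 + 320*d + 252*s^3 + s^2*(208 - 302*d) + s*(108*d^2 - 14*d - 404) - 360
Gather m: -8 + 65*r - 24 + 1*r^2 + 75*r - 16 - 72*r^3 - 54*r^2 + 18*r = -72*r^3 - 53*r^2 + 158*r - 48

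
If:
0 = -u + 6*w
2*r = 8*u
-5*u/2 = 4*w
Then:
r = 0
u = 0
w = 0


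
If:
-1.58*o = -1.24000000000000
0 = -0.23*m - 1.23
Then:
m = -5.35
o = 0.78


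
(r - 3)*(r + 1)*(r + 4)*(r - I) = r^4 + 2*r^3 - I*r^3 - 11*r^2 - 2*I*r^2 - 12*r + 11*I*r + 12*I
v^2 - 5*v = v*(v - 5)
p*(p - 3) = p^2 - 3*p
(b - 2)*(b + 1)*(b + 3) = b^3 + 2*b^2 - 5*b - 6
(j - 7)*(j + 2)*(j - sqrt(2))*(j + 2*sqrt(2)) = j^4 - 5*j^3 + sqrt(2)*j^3 - 18*j^2 - 5*sqrt(2)*j^2 - 14*sqrt(2)*j + 20*j + 56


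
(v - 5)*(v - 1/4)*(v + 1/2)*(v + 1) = v^4 - 15*v^3/4 - 49*v^2/8 - 3*v/4 + 5/8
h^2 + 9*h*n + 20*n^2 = (h + 4*n)*(h + 5*n)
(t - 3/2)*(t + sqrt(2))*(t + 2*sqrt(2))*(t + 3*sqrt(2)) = t^4 - 3*t^3/2 + 6*sqrt(2)*t^3 - 9*sqrt(2)*t^2 + 22*t^2 - 33*t + 12*sqrt(2)*t - 18*sqrt(2)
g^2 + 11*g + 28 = (g + 4)*(g + 7)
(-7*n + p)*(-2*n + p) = 14*n^2 - 9*n*p + p^2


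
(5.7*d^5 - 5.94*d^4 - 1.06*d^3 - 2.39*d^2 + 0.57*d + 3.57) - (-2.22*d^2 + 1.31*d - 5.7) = 5.7*d^5 - 5.94*d^4 - 1.06*d^3 - 0.17*d^2 - 0.74*d + 9.27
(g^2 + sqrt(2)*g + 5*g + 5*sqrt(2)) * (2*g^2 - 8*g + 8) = 2*g^4 + 2*g^3 + 2*sqrt(2)*g^3 - 32*g^2 + 2*sqrt(2)*g^2 - 32*sqrt(2)*g + 40*g + 40*sqrt(2)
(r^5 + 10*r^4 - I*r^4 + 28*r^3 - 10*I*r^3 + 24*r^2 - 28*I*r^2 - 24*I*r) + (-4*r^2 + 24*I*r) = r^5 + 10*r^4 - I*r^4 + 28*r^3 - 10*I*r^3 + 20*r^2 - 28*I*r^2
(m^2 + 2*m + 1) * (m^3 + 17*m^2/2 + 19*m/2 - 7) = m^5 + 21*m^4/2 + 55*m^3/2 + 41*m^2/2 - 9*m/2 - 7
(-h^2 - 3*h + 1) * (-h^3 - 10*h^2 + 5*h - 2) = h^5 + 13*h^4 + 24*h^3 - 23*h^2 + 11*h - 2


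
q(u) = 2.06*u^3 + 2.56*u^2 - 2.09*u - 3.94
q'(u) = 6.18*u^2 + 5.12*u - 2.09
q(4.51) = 227.68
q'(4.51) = 146.70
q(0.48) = -4.13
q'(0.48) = 1.79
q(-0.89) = -1.50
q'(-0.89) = -1.75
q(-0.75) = -1.80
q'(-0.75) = -2.45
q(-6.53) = -454.73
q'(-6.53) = 228.00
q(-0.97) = -1.38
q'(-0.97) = -1.24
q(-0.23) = -3.35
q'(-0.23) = -2.94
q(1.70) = 10.03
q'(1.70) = 24.47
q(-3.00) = -30.25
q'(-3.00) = 38.17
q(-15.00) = -6349.09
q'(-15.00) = 1311.61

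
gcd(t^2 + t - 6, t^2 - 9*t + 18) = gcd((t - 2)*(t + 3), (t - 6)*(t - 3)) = 1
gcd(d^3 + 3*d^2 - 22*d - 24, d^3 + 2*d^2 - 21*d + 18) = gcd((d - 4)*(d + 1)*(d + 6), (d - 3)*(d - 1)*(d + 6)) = d + 6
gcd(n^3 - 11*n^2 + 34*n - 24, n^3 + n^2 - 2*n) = n - 1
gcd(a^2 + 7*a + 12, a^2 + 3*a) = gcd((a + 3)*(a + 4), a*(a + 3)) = a + 3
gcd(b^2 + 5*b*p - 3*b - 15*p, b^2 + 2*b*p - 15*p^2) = b + 5*p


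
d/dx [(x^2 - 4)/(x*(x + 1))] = (x^2 + 8*x + 4)/(x^2*(x^2 + 2*x + 1))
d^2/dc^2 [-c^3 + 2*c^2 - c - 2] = 4 - 6*c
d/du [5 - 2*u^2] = -4*u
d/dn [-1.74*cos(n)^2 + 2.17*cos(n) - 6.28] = (3.48*cos(n) - 2.17)*sin(n)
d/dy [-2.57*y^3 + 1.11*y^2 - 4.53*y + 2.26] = -7.71*y^2 + 2.22*y - 4.53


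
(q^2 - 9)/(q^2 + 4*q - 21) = (q + 3)/(q + 7)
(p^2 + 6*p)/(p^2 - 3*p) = (p + 6)/(p - 3)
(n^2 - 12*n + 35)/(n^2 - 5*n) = (n - 7)/n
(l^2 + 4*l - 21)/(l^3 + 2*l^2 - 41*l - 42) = (l - 3)/(l^2 - 5*l - 6)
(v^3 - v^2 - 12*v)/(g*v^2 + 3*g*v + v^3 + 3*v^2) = (v - 4)/(g + v)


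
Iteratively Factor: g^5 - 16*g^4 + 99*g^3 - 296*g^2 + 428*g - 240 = (g - 3)*(g^4 - 13*g^3 + 60*g^2 - 116*g + 80) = (g - 3)*(g - 2)*(g^3 - 11*g^2 + 38*g - 40) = (g - 4)*(g - 3)*(g - 2)*(g^2 - 7*g + 10) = (g - 5)*(g - 4)*(g - 3)*(g - 2)*(g - 2)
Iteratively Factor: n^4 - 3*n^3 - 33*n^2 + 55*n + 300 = (n + 3)*(n^3 - 6*n^2 - 15*n + 100) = (n - 5)*(n + 3)*(n^2 - n - 20) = (n - 5)^2*(n + 3)*(n + 4)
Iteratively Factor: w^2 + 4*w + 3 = (w + 3)*(w + 1)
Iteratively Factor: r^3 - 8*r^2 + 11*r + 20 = (r - 4)*(r^2 - 4*r - 5) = (r - 5)*(r - 4)*(r + 1)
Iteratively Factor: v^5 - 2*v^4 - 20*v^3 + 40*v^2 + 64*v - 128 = (v + 4)*(v^4 - 6*v^3 + 4*v^2 + 24*v - 32) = (v - 2)*(v + 4)*(v^3 - 4*v^2 - 4*v + 16) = (v - 4)*(v - 2)*(v + 4)*(v^2 - 4) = (v - 4)*(v - 2)^2*(v + 4)*(v + 2)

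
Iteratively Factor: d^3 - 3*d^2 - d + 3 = (d - 1)*(d^2 - 2*d - 3) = (d - 3)*(d - 1)*(d + 1)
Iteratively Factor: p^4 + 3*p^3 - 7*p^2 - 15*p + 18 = (p - 1)*(p^3 + 4*p^2 - 3*p - 18) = (p - 1)*(p + 3)*(p^2 + p - 6) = (p - 1)*(p + 3)^2*(p - 2)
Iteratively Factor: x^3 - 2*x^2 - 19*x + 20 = (x - 1)*(x^2 - x - 20) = (x - 5)*(x - 1)*(x + 4)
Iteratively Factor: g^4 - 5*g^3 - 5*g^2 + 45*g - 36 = (g - 3)*(g^3 - 2*g^2 - 11*g + 12) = (g - 4)*(g - 3)*(g^2 + 2*g - 3) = (g - 4)*(g - 3)*(g + 3)*(g - 1)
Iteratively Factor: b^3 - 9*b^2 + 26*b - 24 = (b - 2)*(b^2 - 7*b + 12) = (b - 4)*(b - 2)*(b - 3)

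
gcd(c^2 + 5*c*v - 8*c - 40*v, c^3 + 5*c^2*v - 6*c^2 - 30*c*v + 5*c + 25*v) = c + 5*v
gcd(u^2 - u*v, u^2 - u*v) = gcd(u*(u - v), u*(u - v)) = u^2 - u*v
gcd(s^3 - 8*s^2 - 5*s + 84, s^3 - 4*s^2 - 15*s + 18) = s + 3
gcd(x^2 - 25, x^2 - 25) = x^2 - 25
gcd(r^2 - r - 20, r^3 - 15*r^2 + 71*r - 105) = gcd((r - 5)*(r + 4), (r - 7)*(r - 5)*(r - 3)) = r - 5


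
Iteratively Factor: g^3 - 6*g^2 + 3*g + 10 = (g - 2)*(g^2 - 4*g - 5) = (g - 2)*(g + 1)*(g - 5)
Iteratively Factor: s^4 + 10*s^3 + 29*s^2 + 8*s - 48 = (s + 4)*(s^3 + 6*s^2 + 5*s - 12) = (s + 3)*(s + 4)*(s^2 + 3*s - 4) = (s + 3)*(s + 4)^2*(s - 1)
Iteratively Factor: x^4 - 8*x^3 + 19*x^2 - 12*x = (x - 3)*(x^3 - 5*x^2 + 4*x) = (x - 4)*(x - 3)*(x^2 - x) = (x - 4)*(x - 3)*(x - 1)*(x)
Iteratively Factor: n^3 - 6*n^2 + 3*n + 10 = (n + 1)*(n^2 - 7*n + 10) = (n - 5)*(n + 1)*(n - 2)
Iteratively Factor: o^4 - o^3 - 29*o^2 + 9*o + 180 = (o - 5)*(o^3 + 4*o^2 - 9*o - 36) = (o - 5)*(o - 3)*(o^2 + 7*o + 12) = (o - 5)*(o - 3)*(o + 3)*(o + 4)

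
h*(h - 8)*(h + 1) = h^3 - 7*h^2 - 8*h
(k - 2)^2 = k^2 - 4*k + 4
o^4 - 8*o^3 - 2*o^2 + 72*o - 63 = (o - 7)*(o - 3)*(o - 1)*(o + 3)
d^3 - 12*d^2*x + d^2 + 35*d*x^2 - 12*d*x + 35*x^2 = (d + 1)*(d - 7*x)*(d - 5*x)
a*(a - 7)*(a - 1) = a^3 - 8*a^2 + 7*a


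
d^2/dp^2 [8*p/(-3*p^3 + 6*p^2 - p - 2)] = 16*(-p*(9*p^2 - 12*p + 1)^2 + (9*p^2 + 3*p*(3*p - 2) - 12*p + 1)*(3*p^3 - 6*p^2 + p + 2))/(3*p^3 - 6*p^2 + p + 2)^3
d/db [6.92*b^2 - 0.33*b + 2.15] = 13.84*b - 0.33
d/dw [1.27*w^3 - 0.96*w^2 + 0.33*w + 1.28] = 3.81*w^2 - 1.92*w + 0.33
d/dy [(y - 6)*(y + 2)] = 2*y - 4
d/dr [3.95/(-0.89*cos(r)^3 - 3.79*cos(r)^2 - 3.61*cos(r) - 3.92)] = (10.5465*sin(r)^2 - 29.941*cos(r) - 24.806)*sin(r)/(0.89*cos(r)^3 + 3.79*cos(r)^2 + 3.61*cos(r) + 3.92)^2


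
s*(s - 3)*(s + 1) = s^3 - 2*s^2 - 3*s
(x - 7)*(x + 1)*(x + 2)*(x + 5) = x^4 + x^3 - 39*x^2 - 109*x - 70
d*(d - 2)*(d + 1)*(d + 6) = d^4 + 5*d^3 - 8*d^2 - 12*d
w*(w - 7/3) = w^2 - 7*w/3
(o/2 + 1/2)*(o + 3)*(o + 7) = o^3/2 + 11*o^2/2 + 31*o/2 + 21/2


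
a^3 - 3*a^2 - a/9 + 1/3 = (a - 3)*(a - 1/3)*(a + 1/3)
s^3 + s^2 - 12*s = s*(s - 3)*(s + 4)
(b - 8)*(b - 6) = b^2 - 14*b + 48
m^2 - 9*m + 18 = (m - 6)*(m - 3)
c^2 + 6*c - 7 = (c - 1)*(c + 7)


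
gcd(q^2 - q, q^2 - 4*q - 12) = 1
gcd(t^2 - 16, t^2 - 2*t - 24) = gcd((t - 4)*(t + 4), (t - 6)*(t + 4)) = t + 4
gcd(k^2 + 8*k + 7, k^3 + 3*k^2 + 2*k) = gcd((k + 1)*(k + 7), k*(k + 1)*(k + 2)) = k + 1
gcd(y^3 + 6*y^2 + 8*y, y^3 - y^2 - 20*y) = y^2 + 4*y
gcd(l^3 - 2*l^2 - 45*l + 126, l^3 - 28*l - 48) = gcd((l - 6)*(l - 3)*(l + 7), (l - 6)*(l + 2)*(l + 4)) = l - 6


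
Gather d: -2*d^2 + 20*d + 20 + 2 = -2*d^2 + 20*d + 22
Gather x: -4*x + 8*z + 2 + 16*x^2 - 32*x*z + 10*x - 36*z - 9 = 16*x^2 + x*(6 - 32*z) - 28*z - 7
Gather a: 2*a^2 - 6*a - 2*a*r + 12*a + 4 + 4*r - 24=2*a^2 + a*(6 - 2*r) + 4*r - 20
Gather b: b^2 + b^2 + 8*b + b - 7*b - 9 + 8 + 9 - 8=2*b^2 + 2*b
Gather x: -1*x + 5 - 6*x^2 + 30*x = -6*x^2 + 29*x + 5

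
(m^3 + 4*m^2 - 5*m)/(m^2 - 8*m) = (m^2 + 4*m - 5)/(m - 8)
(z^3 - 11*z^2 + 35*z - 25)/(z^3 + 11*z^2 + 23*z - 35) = (z^2 - 10*z + 25)/(z^2 + 12*z + 35)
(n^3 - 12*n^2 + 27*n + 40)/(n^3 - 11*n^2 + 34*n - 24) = (n^3 - 12*n^2 + 27*n + 40)/(n^3 - 11*n^2 + 34*n - 24)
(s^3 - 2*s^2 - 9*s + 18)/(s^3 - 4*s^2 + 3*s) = (s^2 + s - 6)/(s*(s - 1))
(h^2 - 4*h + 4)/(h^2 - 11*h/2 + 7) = 2*(h - 2)/(2*h - 7)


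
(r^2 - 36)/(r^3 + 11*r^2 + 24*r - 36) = (r - 6)/(r^2 + 5*r - 6)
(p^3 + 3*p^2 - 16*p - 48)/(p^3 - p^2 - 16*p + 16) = (p + 3)/(p - 1)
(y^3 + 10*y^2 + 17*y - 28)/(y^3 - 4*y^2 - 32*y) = (y^2 + 6*y - 7)/(y*(y - 8))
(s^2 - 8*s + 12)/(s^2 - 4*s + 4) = (s - 6)/(s - 2)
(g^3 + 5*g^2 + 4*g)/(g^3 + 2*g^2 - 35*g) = (g^2 + 5*g + 4)/(g^2 + 2*g - 35)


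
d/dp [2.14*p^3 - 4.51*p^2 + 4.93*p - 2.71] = 6.42*p^2 - 9.02*p + 4.93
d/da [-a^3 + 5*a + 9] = 5 - 3*a^2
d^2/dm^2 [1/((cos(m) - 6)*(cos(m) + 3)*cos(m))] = 3*(-8*(1 - cos(m)^2)^2/cos(m)^3 + 4*sin(m)^6/cos(m)^3 + cos(m)^3 + 11*cos(m)^2 + 108*tan(m)^2 + 38 - 130/cos(m) + 220/cos(m)^3)/((cos(m) - 6)^3*(cos(m) + 3)^3)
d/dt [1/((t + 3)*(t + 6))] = (-2*t - 9)/(t^4 + 18*t^3 + 117*t^2 + 324*t + 324)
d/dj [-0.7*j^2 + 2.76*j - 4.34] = 2.76 - 1.4*j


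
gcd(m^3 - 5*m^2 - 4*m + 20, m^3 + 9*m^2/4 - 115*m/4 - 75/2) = m - 5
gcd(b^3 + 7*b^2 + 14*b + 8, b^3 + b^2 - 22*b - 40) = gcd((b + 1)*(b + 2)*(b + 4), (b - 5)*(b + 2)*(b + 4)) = b^2 + 6*b + 8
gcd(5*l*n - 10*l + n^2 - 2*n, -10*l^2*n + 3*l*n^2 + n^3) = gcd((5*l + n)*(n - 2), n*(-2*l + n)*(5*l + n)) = 5*l + n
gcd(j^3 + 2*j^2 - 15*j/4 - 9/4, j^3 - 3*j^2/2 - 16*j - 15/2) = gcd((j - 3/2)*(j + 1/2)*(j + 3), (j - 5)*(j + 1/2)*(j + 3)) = j^2 + 7*j/2 + 3/2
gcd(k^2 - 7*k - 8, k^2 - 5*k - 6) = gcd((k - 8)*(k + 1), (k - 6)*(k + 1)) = k + 1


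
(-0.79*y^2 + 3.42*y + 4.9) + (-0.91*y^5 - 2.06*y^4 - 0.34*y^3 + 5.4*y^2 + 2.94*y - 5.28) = -0.91*y^5 - 2.06*y^4 - 0.34*y^3 + 4.61*y^2 + 6.36*y - 0.38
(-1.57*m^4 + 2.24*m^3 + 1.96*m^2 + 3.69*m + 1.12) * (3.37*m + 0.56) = -5.2909*m^5 + 6.6696*m^4 + 7.8596*m^3 + 13.5329*m^2 + 5.8408*m + 0.6272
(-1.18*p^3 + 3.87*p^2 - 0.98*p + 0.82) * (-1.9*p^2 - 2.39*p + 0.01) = 2.242*p^5 - 4.5328*p^4 - 7.3991*p^3 + 0.8229*p^2 - 1.9696*p + 0.0082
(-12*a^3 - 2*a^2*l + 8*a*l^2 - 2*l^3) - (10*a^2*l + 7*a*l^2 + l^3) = -12*a^3 - 12*a^2*l + a*l^2 - 3*l^3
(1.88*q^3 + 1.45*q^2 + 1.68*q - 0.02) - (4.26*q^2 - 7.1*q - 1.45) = 1.88*q^3 - 2.81*q^2 + 8.78*q + 1.43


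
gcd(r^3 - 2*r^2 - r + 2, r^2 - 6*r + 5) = r - 1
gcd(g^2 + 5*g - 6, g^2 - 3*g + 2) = g - 1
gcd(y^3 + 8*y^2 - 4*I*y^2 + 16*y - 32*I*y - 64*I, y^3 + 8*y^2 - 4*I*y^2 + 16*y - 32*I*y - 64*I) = y^3 + y^2*(8 - 4*I) + y*(16 - 32*I) - 64*I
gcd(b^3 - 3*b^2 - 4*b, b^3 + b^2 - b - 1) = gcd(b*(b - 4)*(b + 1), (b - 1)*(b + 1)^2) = b + 1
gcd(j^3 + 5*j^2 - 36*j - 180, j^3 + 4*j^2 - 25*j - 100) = j + 5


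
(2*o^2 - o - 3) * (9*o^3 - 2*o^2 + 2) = 18*o^5 - 13*o^4 - 25*o^3 + 10*o^2 - 2*o - 6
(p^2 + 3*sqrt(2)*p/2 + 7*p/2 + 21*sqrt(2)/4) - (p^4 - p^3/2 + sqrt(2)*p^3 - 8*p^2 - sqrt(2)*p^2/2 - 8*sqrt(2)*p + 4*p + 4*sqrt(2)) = -p^4 - sqrt(2)*p^3 + p^3/2 + sqrt(2)*p^2/2 + 9*p^2 - p/2 + 19*sqrt(2)*p/2 + 5*sqrt(2)/4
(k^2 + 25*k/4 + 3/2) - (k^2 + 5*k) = 5*k/4 + 3/2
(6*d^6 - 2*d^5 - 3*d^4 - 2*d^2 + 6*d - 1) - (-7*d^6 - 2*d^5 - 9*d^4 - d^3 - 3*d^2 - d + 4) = 13*d^6 + 6*d^4 + d^3 + d^2 + 7*d - 5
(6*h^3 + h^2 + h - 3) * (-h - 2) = -6*h^4 - 13*h^3 - 3*h^2 + h + 6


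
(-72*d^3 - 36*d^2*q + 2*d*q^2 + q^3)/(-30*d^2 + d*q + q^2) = (-12*d^2 - 4*d*q + q^2)/(-5*d + q)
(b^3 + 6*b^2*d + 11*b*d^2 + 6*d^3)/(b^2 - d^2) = (b^2 + 5*b*d + 6*d^2)/(b - d)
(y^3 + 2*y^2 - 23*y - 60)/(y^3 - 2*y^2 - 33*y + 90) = (y^2 + 7*y + 12)/(y^2 + 3*y - 18)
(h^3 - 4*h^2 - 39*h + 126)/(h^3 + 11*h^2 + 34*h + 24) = (h^2 - 10*h + 21)/(h^2 + 5*h + 4)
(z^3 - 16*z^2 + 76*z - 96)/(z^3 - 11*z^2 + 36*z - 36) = (z - 8)/(z - 3)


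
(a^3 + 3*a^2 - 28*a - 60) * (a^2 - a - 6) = a^5 + 2*a^4 - 37*a^3 - 50*a^2 + 228*a + 360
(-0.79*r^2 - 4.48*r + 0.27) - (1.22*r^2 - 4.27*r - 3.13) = -2.01*r^2 - 0.210000000000001*r + 3.4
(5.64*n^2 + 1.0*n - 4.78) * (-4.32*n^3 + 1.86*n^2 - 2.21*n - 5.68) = -24.3648*n^5 + 6.1704*n^4 + 10.0452*n^3 - 43.136*n^2 + 4.8838*n + 27.1504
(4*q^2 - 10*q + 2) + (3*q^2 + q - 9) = 7*q^2 - 9*q - 7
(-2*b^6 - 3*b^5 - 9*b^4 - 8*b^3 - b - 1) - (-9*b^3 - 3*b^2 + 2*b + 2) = -2*b^6 - 3*b^5 - 9*b^4 + b^3 + 3*b^2 - 3*b - 3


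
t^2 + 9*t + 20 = (t + 4)*(t + 5)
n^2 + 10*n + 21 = (n + 3)*(n + 7)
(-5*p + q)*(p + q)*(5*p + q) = -25*p^3 - 25*p^2*q + p*q^2 + q^3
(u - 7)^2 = u^2 - 14*u + 49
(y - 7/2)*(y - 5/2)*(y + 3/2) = y^3 - 9*y^2/2 - y/4 + 105/8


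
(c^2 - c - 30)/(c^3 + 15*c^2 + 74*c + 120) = (c - 6)/(c^2 + 10*c + 24)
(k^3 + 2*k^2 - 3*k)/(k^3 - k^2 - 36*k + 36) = k*(k + 3)/(k^2 - 36)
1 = 1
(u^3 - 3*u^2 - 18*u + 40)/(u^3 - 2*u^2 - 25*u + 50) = (u + 4)/(u + 5)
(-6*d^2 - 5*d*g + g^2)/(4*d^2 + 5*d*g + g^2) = (-6*d + g)/(4*d + g)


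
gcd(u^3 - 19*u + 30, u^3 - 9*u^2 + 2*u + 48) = u - 3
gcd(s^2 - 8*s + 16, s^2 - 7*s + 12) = s - 4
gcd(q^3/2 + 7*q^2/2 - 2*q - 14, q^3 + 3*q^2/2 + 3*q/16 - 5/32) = 1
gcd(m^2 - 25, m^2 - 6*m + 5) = m - 5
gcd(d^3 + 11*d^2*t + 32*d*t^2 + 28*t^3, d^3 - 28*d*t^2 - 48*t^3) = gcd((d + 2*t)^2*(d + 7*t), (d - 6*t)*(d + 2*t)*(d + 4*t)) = d + 2*t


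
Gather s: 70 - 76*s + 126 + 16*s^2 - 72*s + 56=16*s^2 - 148*s + 252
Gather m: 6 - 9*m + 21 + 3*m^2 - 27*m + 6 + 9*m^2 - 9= 12*m^2 - 36*m + 24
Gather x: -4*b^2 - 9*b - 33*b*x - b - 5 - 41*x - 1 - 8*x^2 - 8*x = -4*b^2 - 10*b - 8*x^2 + x*(-33*b - 49) - 6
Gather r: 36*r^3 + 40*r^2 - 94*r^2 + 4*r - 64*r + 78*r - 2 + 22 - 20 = 36*r^3 - 54*r^2 + 18*r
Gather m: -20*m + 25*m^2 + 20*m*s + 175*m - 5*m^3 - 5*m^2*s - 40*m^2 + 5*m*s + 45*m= -5*m^3 + m^2*(-5*s - 15) + m*(25*s + 200)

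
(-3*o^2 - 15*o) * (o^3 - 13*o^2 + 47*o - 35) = -3*o^5 + 24*o^4 + 54*o^3 - 600*o^2 + 525*o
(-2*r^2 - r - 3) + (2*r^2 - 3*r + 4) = 1 - 4*r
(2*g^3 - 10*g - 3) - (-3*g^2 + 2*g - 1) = 2*g^3 + 3*g^2 - 12*g - 2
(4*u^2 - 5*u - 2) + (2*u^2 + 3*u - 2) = 6*u^2 - 2*u - 4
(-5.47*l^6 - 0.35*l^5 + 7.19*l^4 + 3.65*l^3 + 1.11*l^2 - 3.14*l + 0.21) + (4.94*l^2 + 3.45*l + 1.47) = -5.47*l^6 - 0.35*l^5 + 7.19*l^4 + 3.65*l^3 + 6.05*l^2 + 0.31*l + 1.68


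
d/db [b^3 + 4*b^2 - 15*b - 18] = 3*b^2 + 8*b - 15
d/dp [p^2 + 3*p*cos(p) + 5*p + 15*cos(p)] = -3*p*sin(p) + 2*p - 15*sin(p) + 3*cos(p) + 5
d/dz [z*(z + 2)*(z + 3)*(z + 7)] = 4*z^3 + 36*z^2 + 82*z + 42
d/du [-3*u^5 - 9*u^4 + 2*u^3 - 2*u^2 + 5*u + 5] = -15*u^4 - 36*u^3 + 6*u^2 - 4*u + 5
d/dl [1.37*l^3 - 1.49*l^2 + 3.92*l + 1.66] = 4.11*l^2 - 2.98*l + 3.92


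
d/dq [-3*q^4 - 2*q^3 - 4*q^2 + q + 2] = -12*q^3 - 6*q^2 - 8*q + 1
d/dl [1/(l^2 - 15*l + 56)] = (15 - 2*l)/(l^2 - 15*l + 56)^2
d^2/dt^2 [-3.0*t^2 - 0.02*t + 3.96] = -6.00000000000000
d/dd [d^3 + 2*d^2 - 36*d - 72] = 3*d^2 + 4*d - 36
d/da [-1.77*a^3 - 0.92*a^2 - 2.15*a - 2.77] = -5.31*a^2 - 1.84*a - 2.15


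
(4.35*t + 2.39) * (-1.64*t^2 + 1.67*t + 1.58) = -7.134*t^3 + 3.3449*t^2 + 10.8643*t + 3.7762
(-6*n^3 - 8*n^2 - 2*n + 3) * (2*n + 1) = -12*n^4 - 22*n^3 - 12*n^2 + 4*n + 3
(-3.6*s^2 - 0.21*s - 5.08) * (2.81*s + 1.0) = -10.116*s^3 - 4.1901*s^2 - 14.4848*s - 5.08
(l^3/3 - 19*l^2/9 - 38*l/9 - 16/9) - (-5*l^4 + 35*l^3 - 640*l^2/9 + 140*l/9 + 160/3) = 5*l^4 - 104*l^3/3 + 69*l^2 - 178*l/9 - 496/9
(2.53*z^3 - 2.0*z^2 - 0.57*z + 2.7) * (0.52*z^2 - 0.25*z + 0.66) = 1.3156*z^5 - 1.6725*z^4 + 1.8734*z^3 + 0.2265*z^2 - 1.0512*z + 1.782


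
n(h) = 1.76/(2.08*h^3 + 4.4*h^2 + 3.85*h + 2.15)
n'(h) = 1.76*(-6.24*h^2 - 8.8*h - 3.85)/(2.08*h^3 + 4.4*h^2 + 3.85*h + 2.15)^2 = (-10.9824*h^2 - 15.488*h - 6.776)/(2.08*h^3 + 4.4*h^2 + 3.85*h + 2.15)^2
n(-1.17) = 5.22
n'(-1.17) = -32.42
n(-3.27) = -0.05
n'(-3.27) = -0.06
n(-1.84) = -0.59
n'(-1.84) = -1.72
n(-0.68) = 1.93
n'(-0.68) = -1.59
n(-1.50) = -2.36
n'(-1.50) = -14.87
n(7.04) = 0.00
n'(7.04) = -0.00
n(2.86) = 0.02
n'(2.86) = -0.01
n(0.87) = 0.17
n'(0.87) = -0.27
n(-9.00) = -0.00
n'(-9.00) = -0.00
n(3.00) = 0.02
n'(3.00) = -0.01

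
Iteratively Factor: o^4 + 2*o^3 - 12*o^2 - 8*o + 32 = (o + 4)*(o^3 - 2*o^2 - 4*o + 8) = (o - 2)*(o + 4)*(o^2 - 4) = (o - 2)*(o + 2)*(o + 4)*(o - 2)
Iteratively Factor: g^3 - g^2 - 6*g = (g)*(g^2 - g - 6) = g*(g - 3)*(g + 2)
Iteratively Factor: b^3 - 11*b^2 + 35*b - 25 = (b - 5)*(b^2 - 6*b + 5) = (b - 5)*(b - 1)*(b - 5)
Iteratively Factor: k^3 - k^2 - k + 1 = (k - 1)*(k^2 - 1) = (k - 1)^2*(k + 1)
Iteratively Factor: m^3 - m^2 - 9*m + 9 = (m - 3)*(m^2 + 2*m - 3) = (m - 3)*(m - 1)*(m + 3)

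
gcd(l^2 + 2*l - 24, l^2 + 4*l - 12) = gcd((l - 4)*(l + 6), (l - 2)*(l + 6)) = l + 6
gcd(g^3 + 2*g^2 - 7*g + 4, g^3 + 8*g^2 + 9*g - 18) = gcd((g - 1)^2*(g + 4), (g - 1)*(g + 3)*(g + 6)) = g - 1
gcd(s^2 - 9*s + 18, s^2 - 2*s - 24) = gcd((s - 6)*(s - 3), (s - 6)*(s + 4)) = s - 6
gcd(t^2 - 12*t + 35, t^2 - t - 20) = t - 5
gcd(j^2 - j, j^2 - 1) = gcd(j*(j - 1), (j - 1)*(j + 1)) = j - 1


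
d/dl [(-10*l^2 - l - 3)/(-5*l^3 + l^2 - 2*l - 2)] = 2*(-25*l^4 - 5*l^3 - 12*l^2 + 23*l - 2)/(25*l^6 - 10*l^5 + 21*l^4 + 16*l^3 + 8*l + 4)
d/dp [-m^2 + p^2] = 2*p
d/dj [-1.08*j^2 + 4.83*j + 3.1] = 4.83 - 2.16*j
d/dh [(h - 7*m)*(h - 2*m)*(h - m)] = 3*h^2 - 20*h*m + 23*m^2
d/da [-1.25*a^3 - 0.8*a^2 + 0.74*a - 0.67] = -3.75*a^2 - 1.6*a + 0.74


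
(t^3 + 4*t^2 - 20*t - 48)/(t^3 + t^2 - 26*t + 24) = (t + 2)/(t - 1)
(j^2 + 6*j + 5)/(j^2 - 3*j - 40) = (j + 1)/(j - 8)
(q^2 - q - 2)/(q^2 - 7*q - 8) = (q - 2)/(q - 8)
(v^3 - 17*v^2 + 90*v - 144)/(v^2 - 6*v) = v - 11 + 24/v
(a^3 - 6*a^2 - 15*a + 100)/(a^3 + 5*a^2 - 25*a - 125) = (a^2 - a - 20)/(a^2 + 10*a + 25)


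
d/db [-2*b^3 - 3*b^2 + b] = -6*b^2 - 6*b + 1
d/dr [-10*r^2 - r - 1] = -20*r - 1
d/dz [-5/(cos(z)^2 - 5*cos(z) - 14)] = 5*(5 - 2*cos(z))*sin(z)/(sin(z)^2 + 5*cos(z) + 13)^2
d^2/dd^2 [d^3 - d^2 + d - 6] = 6*d - 2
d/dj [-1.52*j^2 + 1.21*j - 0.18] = 1.21 - 3.04*j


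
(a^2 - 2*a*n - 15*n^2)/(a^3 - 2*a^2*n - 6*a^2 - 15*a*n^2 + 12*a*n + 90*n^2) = 1/(a - 6)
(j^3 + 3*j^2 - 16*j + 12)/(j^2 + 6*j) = j - 3 + 2/j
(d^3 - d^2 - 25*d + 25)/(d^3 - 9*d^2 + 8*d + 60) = (d^2 + 4*d - 5)/(d^2 - 4*d - 12)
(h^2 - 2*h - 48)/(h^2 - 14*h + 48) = (h + 6)/(h - 6)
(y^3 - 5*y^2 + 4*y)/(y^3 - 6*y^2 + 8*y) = (y - 1)/(y - 2)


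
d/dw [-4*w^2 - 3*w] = -8*w - 3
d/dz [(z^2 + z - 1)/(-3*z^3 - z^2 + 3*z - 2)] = (3*z^4 + 6*z^3 - 5*z^2 - 6*z + 1)/(9*z^6 + 6*z^5 - 17*z^4 + 6*z^3 + 13*z^2 - 12*z + 4)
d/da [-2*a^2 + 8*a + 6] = 8 - 4*a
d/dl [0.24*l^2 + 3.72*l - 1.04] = 0.48*l + 3.72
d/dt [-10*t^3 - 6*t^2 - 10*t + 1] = -30*t^2 - 12*t - 10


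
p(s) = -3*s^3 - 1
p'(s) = -9*s^2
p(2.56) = -51.33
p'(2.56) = -58.98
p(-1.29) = 5.44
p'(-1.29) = -14.98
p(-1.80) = 16.50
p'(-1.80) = -29.16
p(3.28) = -106.86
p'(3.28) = -96.83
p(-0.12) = -0.99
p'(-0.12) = -0.13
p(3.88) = -176.23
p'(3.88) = -135.49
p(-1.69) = 13.48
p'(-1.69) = -25.70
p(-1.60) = 11.29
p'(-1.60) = -23.04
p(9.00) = -2188.00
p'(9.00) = -729.00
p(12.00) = -5185.00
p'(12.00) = -1296.00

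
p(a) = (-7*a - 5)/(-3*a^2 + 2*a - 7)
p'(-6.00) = -0.03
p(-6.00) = -0.29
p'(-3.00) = -0.02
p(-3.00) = -0.40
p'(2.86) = -0.30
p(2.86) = 0.97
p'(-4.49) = -0.04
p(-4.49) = -0.35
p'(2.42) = -0.35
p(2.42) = 1.11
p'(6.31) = -0.07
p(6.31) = 0.43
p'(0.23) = 1.14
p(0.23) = 0.99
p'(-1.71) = 0.13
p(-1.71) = -0.36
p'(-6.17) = -0.03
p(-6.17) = -0.29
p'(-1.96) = 0.07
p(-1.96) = -0.39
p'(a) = (-7*a - 5)*(6*a - 2)/(-3*a^2 + 2*a - 7)^2 - 7/(-3*a^2 + 2*a - 7)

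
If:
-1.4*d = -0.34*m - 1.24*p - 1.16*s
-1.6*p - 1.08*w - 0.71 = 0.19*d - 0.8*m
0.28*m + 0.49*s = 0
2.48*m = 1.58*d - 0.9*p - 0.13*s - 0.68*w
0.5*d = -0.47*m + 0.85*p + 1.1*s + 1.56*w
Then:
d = -0.41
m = -0.10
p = -0.49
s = 0.06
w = 0.06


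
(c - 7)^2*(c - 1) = c^3 - 15*c^2 + 63*c - 49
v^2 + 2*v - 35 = (v - 5)*(v + 7)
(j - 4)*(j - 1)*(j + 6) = j^3 + j^2 - 26*j + 24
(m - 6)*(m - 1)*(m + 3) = m^3 - 4*m^2 - 15*m + 18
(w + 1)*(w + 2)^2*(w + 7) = w^4 + 12*w^3 + 43*w^2 + 60*w + 28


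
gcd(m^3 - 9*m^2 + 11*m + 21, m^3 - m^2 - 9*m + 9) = m - 3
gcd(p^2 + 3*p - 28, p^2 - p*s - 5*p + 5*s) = 1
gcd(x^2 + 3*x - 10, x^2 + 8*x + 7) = 1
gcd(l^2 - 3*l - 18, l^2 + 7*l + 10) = 1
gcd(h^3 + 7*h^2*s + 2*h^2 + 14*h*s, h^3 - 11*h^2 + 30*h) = h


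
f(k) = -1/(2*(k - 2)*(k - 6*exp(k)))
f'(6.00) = 0.00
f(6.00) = 0.00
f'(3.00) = -0.00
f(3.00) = 0.00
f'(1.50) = -0.04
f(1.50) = -0.04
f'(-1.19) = -0.00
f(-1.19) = -0.05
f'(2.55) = -0.03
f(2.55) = 0.01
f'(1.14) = -0.01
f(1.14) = -0.03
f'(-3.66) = -0.01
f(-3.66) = -0.02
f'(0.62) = 0.01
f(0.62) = -0.03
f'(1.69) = -0.12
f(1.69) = -0.05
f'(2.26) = -0.17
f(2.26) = 0.03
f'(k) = -(6*exp(k) - 1)/(2*(k - 2)*(k - 6*exp(k))^2) + 1/(2*(k - 2)^2*(k - 6*exp(k)))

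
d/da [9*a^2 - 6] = 18*a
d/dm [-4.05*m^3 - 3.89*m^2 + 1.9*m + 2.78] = -12.15*m^2 - 7.78*m + 1.9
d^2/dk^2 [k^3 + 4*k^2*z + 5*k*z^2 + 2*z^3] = 6*k + 8*z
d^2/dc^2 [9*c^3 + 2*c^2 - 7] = 54*c + 4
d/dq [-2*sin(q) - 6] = -2*cos(q)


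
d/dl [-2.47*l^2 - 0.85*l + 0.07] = -4.94*l - 0.85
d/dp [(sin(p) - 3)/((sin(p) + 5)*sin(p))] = (-cos(p) + 6/tan(p) + 15*cos(p)/sin(p)^2)/(sin(p) + 5)^2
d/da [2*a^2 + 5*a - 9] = 4*a + 5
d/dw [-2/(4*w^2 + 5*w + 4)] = 2*(8*w + 5)/(4*w^2 + 5*w + 4)^2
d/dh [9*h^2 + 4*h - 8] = 18*h + 4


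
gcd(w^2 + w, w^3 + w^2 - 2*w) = w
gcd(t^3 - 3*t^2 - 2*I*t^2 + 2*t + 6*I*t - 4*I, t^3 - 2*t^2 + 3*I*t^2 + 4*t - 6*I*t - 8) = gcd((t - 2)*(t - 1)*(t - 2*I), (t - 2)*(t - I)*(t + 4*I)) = t - 2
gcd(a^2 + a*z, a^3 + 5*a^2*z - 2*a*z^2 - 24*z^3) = 1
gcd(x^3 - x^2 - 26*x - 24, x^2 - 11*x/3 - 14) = x - 6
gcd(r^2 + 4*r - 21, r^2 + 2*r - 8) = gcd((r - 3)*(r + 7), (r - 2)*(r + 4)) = 1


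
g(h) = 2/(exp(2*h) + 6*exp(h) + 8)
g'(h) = 2*(-2*exp(2*h) - 6*exp(h))/(exp(2*h) + 6*exp(h) + 8)^2 = 4*(-exp(h) - 3)*exp(h)/(exp(2*h) + 6*exp(h) + 8)^2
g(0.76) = 0.08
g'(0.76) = -0.07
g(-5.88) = 0.25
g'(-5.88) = -0.00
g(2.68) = 0.01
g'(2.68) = -0.01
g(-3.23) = 0.24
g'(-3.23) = -0.01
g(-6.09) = 0.25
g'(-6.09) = -0.00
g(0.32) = 0.11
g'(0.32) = -0.07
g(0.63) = 0.09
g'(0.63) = -0.07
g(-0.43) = 0.16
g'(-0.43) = -0.06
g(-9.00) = 0.25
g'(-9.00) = 0.00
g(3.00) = 0.00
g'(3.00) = -0.00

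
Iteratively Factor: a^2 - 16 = (a - 4)*(a + 4)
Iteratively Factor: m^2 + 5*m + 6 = (m + 2)*(m + 3)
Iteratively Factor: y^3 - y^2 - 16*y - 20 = (y + 2)*(y^2 - 3*y - 10) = (y + 2)^2*(y - 5)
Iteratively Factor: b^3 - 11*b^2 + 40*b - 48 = (b - 4)*(b^2 - 7*b + 12) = (b - 4)*(b - 3)*(b - 4)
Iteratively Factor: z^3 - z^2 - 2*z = (z)*(z^2 - z - 2) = z*(z + 1)*(z - 2)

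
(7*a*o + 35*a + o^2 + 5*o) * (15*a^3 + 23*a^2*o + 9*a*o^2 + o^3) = 105*a^4*o + 525*a^4 + 176*a^3*o^2 + 880*a^3*o + 86*a^2*o^3 + 430*a^2*o^2 + 16*a*o^4 + 80*a*o^3 + o^5 + 5*o^4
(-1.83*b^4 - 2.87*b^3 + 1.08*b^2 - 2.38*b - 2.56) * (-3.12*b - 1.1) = 5.7096*b^5 + 10.9674*b^4 - 0.2126*b^3 + 6.2376*b^2 + 10.6052*b + 2.816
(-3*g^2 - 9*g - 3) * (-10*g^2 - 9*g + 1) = 30*g^4 + 117*g^3 + 108*g^2 + 18*g - 3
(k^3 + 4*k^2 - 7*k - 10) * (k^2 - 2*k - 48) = k^5 + 2*k^4 - 63*k^3 - 188*k^2 + 356*k + 480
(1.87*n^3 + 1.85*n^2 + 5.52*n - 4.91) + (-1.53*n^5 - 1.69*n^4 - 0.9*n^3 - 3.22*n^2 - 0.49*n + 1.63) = -1.53*n^5 - 1.69*n^4 + 0.97*n^3 - 1.37*n^2 + 5.03*n - 3.28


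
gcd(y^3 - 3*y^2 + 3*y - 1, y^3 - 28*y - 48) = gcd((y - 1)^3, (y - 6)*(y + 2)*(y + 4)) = 1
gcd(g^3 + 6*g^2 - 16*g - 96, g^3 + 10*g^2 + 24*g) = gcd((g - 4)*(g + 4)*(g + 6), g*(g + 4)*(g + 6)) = g^2 + 10*g + 24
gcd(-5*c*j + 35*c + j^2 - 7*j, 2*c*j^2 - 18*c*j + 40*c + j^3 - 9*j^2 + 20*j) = 1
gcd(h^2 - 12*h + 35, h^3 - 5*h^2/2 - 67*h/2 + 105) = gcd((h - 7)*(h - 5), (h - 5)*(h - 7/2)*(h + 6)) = h - 5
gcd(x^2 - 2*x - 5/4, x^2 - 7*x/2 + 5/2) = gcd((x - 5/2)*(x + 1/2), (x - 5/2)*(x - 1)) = x - 5/2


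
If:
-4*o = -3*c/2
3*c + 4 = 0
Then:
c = -4/3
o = -1/2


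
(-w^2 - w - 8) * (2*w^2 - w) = -2*w^4 - w^3 - 15*w^2 + 8*w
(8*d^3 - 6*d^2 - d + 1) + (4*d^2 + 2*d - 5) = 8*d^3 - 2*d^2 + d - 4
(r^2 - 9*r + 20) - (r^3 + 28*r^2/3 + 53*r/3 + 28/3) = -r^3 - 25*r^2/3 - 80*r/3 + 32/3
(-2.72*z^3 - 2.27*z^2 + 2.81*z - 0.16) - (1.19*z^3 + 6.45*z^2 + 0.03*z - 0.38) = -3.91*z^3 - 8.72*z^2 + 2.78*z + 0.22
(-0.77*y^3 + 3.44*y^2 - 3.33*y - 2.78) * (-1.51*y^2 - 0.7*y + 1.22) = 1.1627*y^5 - 4.6554*y^4 + 1.6809*y^3 + 10.7256*y^2 - 2.1166*y - 3.3916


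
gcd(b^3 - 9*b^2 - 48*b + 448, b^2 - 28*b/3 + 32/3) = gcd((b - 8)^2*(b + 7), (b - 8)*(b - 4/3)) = b - 8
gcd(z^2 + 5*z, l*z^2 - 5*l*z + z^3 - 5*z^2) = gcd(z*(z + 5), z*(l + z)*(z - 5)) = z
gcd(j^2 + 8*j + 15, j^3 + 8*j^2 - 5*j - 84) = 1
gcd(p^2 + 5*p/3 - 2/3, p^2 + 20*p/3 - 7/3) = p - 1/3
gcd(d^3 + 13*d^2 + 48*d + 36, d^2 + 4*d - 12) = d + 6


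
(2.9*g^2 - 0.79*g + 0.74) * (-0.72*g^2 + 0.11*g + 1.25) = -2.088*g^4 + 0.8878*g^3 + 3.0053*g^2 - 0.9061*g + 0.925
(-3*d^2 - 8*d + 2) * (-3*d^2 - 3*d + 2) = 9*d^4 + 33*d^3 + 12*d^2 - 22*d + 4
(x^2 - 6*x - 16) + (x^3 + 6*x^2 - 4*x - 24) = x^3 + 7*x^2 - 10*x - 40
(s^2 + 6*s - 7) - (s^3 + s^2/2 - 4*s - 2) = -s^3 + s^2/2 + 10*s - 5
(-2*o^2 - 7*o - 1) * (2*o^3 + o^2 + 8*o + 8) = -4*o^5 - 16*o^4 - 25*o^3 - 73*o^2 - 64*o - 8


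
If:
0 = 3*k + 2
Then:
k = -2/3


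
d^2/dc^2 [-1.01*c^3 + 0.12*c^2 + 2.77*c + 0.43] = 0.24 - 6.06*c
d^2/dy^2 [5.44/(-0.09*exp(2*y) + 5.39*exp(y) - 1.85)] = (-5.44*(0.18*exp(y) - 5.39)*(0.36*exp(y) - 10.78)*exp(y) + (1.9584*exp(y) - 29.3216)*(0.09*exp(2*y) - 5.39*exp(y) + 1.85))*exp(y)/(0.09*exp(2*y) - 5.39*exp(y) + 1.85)^3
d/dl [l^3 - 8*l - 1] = 3*l^2 - 8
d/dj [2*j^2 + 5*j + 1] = 4*j + 5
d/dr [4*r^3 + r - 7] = 12*r^2 + 1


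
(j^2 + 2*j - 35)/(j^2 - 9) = (j^2 + 2*j - 35)/(j^2 - 9)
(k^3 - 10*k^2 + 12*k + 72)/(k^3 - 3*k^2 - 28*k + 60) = (k^2 - 4*k - 12)/(k^2 + 3*k - 10)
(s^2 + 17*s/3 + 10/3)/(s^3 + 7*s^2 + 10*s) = (s + 2/3)/(s*(s + 2))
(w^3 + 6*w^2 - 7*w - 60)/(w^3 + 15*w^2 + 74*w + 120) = (w - 3)/(w + 6)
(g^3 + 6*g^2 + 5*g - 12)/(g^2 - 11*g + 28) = (g^3 + 6*g^2 + 5*g - 12)/(g^2 - 11*g + 28)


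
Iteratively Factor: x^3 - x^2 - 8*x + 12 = (x - 2)*(x^2 + x - 6) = (x - 2)*(x + 3)*(x - 2)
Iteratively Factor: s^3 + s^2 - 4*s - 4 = (s - 2)*(s^2 + 3*s + 2) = (s - 2)*(s + 1)*(s + 2)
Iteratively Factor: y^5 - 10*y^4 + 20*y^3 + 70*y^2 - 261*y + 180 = (y - 5)*(y^4 - 5*y^3 - 5*y^2 + 45*y - 36) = (y - 5)*(y - 1)*(y^3 - 4*y^2 - 9*y + 36) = (y - 5)*(y - 3)*(y - 1)*(y^2 - y - 12) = (y - 5)*(y - 4)*(y - 3)*(y - 1)*(y + 3)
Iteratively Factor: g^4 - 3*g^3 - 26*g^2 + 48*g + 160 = (g + 2)*(g^3 - 5*g^2 - 16*g + 80) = (g - 4)*(g + 2)*(g^2 - g - 20) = (g - 4)*(g + 2)*(g + 4)*(g - 5)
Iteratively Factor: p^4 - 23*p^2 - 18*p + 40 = (p - 1)*(p^3 + p^2 - 22*p - 40) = (p - 1)*(p + 2)*(p^2 - p - 20) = (p - 1)*(p + 2)*(p + 4)*(p - 5)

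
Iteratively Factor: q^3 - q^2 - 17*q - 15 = (q - 5)*(q^2 + 4*q + 3) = (q - 5)*(q + 3)*(q + 1)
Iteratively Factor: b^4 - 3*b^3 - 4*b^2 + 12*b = (b + 2)*(b^3 - 5*b^2 + 6*b) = (b - 3)*(b + 2)*(b^2 - 2*b) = b*(b - 3)*(b + 2)*(b - 2)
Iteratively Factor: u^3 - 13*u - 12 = (u + 3)*(u^2 - 3*u - 4) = (u - 4)*(u + 3)*(u + 1)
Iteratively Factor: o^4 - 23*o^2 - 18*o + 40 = (o - 5)*(o^3 + 5*o^2 + 2*o - 8) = (o - 5)*(o + 2)*(o^2 + 3*o - 4) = (o - 5)*(o + 2)*(o + 4)*(o - 1)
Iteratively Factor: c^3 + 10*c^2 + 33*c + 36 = (c + 4)*(c^2 + 6*c + 9) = (c + 3)*(c + 4)*(c + 3)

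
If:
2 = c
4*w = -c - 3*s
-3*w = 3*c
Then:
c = 2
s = 2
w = -2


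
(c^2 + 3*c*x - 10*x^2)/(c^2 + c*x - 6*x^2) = (c + 5*x)/(c + 3*x)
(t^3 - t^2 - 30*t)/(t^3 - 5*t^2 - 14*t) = (-t^2 + t + 30)/(-t^2 + 5*t + 14)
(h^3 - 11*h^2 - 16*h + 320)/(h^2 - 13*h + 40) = (h^2 - 3*h - 40)/(h - 5)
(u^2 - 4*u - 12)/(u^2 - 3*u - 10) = (u - 6)/(u - 5)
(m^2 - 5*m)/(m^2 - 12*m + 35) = m/(m - 7)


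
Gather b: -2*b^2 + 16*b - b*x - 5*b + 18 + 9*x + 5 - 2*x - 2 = -2*b^2 + b*(11 - x) + 7*x + 21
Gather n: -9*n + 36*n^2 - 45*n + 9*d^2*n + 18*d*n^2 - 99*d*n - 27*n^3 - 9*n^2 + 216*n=-27*n^3 + n^2*(18*d + 27) + n*(9*d^2 - 99*d + 162)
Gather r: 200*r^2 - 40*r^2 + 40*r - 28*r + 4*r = 160*r^2 + 16*r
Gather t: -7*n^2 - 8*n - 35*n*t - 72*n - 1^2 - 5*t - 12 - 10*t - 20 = -7*n^2 - 80*n + t*(-35*n - 15) - 33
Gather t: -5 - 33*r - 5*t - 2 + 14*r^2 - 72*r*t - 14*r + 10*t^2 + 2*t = 14*r^2 - 47*r + 10*t^2 + t*(-72*r - 3) - 7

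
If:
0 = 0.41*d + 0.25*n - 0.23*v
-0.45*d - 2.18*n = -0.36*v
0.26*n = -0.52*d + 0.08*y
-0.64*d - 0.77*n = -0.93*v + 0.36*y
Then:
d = 0.00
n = 0.00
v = 0.00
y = 0.00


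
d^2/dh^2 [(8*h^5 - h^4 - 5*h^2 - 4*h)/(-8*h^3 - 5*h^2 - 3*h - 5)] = 2*(-512*h^9 - 960*h^8 - 1176*h^7 - 1279*h^6 - 1539*h^5 - 1578*h^4 - 3351*h^3 - 1185*h^2 - 300*h + 65)/(512*h^9 + 960*h^8 + 1176*h^7 + 1805*h^6 + 1641*h^5 + 1230*h^4 + 1077*h^3 + 510*h^2 + 225*h + 125)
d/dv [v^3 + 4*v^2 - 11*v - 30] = 3*v^2 + 8*v - 11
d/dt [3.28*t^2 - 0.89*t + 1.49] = 6.56*t - 0.89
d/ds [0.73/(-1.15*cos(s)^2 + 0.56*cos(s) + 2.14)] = (0.4088 - 1.679*cos(s))*sin(s)/(-1.15*cos(s)^2 + 0.56*cos(s) + 2.14)^2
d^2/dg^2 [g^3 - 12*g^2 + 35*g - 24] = 6*g - 24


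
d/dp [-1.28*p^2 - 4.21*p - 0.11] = -2.56*p - 4.21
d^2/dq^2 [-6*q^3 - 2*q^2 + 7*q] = -36*q - 4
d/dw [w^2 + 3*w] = 2*w + 3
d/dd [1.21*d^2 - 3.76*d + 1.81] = 2.42*d - 3.76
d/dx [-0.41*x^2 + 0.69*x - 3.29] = 0.69 - 0.82*x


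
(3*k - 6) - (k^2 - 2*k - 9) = -k^2 + 5*k + 3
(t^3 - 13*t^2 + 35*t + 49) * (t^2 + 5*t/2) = t^5 - 21*t^4/2 + 5*t^3/2 + 273*t^2/2 + 245*t/2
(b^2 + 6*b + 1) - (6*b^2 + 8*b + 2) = -5*b^2 - 2*b - 1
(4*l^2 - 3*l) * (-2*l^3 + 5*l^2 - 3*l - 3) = -8*l^5 + 26*l^4 - 27*l^3 - 3*l^2 + 9*l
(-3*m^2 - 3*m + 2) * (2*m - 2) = -6*m^3 + 10*m - 4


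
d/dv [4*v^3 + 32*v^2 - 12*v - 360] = 12*v^2 + 64*v - 12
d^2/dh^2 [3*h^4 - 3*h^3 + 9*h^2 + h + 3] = 36*h^2 - 18*h + 18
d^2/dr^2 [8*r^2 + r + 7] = 16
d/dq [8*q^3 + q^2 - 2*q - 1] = 24*q^2 + 2*q - 2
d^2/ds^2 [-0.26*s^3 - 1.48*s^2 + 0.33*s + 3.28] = -1.56*s - 2.96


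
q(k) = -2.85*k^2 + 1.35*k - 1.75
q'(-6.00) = 35.55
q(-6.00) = -112.45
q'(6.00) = -32.85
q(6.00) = -96.25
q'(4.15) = -22.30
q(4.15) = -45.23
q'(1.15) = -5.20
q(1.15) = -3.97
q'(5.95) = -32.56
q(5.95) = -94.61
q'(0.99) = -4.29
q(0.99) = -3.21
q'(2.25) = -11.48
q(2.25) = -13.14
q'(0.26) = -0.13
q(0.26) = -1.59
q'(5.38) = -29.32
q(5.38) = -76.98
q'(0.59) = -2.01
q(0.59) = -1.95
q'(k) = 1.35 - 5.7*k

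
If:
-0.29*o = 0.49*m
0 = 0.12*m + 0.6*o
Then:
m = 0.00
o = 0.00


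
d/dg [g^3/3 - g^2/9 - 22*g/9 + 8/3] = g^2 - 2*g/9 - 22/9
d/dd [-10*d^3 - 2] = -30*d^2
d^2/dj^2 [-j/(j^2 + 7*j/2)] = -16/(8*j^3 + 84*j^2 + 294*j + 343)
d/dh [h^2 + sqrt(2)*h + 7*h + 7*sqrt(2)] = 2*h + sqrt(2) + 7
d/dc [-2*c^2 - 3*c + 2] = -4*c - 3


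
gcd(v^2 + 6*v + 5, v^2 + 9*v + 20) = v + 5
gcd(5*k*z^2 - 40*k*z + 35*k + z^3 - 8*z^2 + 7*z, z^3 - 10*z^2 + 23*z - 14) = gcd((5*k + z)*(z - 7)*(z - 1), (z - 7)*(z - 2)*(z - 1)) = z^2 - 8*z + 7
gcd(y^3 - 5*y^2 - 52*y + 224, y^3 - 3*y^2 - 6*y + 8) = y - 4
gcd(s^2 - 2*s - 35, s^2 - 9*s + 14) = s - 7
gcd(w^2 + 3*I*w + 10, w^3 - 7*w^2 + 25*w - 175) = w + 5*I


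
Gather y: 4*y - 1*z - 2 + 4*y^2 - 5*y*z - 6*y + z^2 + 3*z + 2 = 4*y^2 + y*(-5*z - 2) + z^2 + 2*z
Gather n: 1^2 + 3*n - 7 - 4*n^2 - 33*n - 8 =-4*n^2 - 30*n - 14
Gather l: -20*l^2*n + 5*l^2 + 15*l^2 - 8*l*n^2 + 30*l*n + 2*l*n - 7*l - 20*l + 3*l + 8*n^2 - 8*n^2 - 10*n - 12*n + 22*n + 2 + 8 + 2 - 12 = l^2*(20 - 20*n) + l*(-8*n^2 + 32*n - 24)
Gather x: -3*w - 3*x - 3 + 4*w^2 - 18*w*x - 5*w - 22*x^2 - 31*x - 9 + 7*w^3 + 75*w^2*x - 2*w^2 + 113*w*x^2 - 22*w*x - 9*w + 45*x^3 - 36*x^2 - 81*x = 7*w^3 + 2*w^2 - 17*w + 45*x^3 + x^2*(113*w - 58) + x*(75*w^2 - 40*w - 115) - 12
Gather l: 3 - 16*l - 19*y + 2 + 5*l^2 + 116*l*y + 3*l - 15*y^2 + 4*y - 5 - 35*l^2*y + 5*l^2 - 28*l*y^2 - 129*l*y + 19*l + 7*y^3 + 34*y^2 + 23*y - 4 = l^2*(10 - 35*y) + l*(-28*y^2 - 13*y + 6) + 7*y^3 + 19*y^2 + 8*y - 4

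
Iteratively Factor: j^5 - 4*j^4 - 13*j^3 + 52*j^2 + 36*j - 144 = (j + 2)*(j^4 - 6*j^3 - j^2 + 54*j - 72) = (j - 3)*(j + 2)*(j^3 - 3*j^2 - 10*j + 24) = (j - 3)*(j - 2)*(j + 2)*(j^2 - j - 12) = (j - 4)*(j - 3)*(j - 2)*(j + 2)*(j + 3)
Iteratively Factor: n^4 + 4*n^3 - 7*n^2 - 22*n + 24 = (n + 4)*(n^3 - 7*n + 6) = (n - 1)*(n + 4)*(n^2 + n - 6) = (n - 2)*(n - 1)*(n + 4)*(n + 3)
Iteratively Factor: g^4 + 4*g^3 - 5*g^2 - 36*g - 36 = (g + 2)*(g^3 + 2*g^2 - 9*g - 18) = (g - 3)*(g + 2)*(g^2 + 5*g + 6) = (g - 3)*(g + 2)^2*(g + 3)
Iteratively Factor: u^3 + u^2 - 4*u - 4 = (u + 1)*(u^2 - 4) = (u - 2)*(u + 1)*(u + 2)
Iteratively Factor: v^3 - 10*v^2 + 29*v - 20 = (v - 4)*(v^2 - 6*v + 5) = (v - 5)*(v - 4)*(v - 1)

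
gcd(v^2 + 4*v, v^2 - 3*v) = v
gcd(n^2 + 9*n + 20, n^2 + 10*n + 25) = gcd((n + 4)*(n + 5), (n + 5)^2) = n + 5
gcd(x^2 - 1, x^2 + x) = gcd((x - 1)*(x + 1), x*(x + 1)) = x + 1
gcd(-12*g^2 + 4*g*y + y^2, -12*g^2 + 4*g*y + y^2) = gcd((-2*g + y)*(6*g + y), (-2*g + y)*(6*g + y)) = -12*g^2 + 4*g*y + y^2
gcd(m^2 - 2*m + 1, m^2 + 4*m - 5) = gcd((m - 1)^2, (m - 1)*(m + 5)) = m - 1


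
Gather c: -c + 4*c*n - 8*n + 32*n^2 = c*(4*n - 1) + 32*n^2 - 8*n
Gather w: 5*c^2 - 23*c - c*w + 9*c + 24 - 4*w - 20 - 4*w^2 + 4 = 5*c^2 - 14*c - 4*w^2 + w*(-c - 4) + 8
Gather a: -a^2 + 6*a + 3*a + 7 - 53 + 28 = -a^2 + 9*a - 18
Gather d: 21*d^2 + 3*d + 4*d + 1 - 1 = 21*d^2 + 7*d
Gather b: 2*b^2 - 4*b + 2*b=2*b^2 - 2*b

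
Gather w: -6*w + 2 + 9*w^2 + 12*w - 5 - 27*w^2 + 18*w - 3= -18*w^2 + 24*w - 6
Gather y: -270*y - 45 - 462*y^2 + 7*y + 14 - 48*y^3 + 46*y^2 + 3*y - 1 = -48*y^3 - 416*y^2 - 260*y - 32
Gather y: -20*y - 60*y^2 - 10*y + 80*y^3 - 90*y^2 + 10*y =80*y^3 - 150*y^2 - 20*y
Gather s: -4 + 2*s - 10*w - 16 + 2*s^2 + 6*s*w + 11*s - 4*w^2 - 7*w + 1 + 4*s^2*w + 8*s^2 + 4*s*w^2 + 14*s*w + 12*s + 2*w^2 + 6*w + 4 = s^2*(4*w + 10) + s*(4*w^2 + 20*w + 25) - 2*w^2 - 11*w - 15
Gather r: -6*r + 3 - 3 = -6*r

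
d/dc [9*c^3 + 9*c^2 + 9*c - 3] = 27*c^2 + 18*c + 9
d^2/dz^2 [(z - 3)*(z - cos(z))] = (z - 3)*cos(z) + 2*sin(z) + 2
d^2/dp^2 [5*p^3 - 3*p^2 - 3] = 30*p - 6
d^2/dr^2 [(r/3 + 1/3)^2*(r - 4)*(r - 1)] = 4*r^2/3 - 2*r - 10/9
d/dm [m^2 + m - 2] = 2*m + 1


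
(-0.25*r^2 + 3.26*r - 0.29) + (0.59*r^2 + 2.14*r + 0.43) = 0.34*r^2 + 5.4*r + 0.14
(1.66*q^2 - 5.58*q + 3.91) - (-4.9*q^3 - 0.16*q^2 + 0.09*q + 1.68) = 4.9*q^3 + 1.82*q^2 - 5.67*q + 2.23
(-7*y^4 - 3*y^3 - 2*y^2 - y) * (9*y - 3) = -63*y^5 - 6*y^4 - 9*y^3 - 3*y^2 + 3*y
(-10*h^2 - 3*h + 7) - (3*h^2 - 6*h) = -13*h^2 + 3*h + 7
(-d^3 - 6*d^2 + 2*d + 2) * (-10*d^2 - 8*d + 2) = 10*d^5 + 68*d^4 + 26*d^3 - 48*d^2 - 12*d + 4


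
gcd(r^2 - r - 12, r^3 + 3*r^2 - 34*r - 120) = 1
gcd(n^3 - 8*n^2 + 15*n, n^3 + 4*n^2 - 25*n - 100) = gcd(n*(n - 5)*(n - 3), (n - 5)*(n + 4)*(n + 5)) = n - 5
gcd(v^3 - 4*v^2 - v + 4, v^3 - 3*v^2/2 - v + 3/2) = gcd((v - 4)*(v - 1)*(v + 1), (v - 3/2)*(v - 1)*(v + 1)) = v^2 - 1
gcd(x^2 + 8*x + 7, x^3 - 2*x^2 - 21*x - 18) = x + 1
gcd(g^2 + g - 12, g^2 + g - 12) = g^2 + g - 12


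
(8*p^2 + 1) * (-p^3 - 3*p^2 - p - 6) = -8*p^5 - 24*p^4 - 9*p^3 - 51*p^2 - p - 6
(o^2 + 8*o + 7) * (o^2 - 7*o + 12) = o^4 + o^3 - 37*o^2 + 47*o + 84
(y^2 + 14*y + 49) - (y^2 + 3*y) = 11*y + 49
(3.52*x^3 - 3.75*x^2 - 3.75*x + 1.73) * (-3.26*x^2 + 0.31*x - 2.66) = -11.4752*x^5 + 13.3162*x^4 + 1.6993*x^3 + 3.1727*x^2 + 10.5113*x - 4.6018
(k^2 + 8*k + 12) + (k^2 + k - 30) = 2*k^2 + 9*k - 18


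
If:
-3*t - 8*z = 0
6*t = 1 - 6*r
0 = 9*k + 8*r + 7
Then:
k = -64*z/27 - 25/27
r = 8*z/3 + 1/6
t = -8*z/3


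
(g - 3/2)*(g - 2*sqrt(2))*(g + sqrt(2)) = g^3 - 3*g^2/2 - sqrt(2)*g^2 - 4*g + 3*sqrt(2)*g/2 + 6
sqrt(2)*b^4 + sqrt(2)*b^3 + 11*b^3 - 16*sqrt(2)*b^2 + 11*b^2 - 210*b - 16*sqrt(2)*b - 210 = (b - 3*sqrt(2))*(b + 7*sqrt(2)/2)*(b + 5*sqrt(2))*(sqrt(2)*b + sqrt(2))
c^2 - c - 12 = (c - 4)*(c + 3)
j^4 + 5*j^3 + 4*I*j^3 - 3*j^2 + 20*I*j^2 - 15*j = j*(j + 5)*(j + I)*(j + 3*I)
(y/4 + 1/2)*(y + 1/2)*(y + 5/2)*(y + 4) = y^4/4 + 9*y^3/4 + 109*y^2/16 + 63*y/8 + 5/2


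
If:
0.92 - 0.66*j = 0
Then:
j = 1.39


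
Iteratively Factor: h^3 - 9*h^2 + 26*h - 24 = (h - 4)*(h^2 - 5*h + 6) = (h - 4)*(h - 3)*(h - 2)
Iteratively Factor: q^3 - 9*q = (q + 3)*(q^2 - 3*q) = q*(q + 3)*(q - 3)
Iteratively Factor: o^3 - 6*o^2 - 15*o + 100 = (o + 4)*(o^2 - 10*o + 25) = (o - 5)*(o + 4)*(o - 5)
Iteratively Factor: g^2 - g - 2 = (g - 2)*(g + 1)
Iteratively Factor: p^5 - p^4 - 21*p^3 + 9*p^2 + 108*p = (p + 3)*(p^4 - 4*p^3 - 9*p^2 + 36*p) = (p + 3)^2*(p^3 - 7*p^2 + 12*p) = (p - 3)*(p + 3)^2*(p^2 - 4*p) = (p - 4)*(p - 3)*(p + 3)^2*(p)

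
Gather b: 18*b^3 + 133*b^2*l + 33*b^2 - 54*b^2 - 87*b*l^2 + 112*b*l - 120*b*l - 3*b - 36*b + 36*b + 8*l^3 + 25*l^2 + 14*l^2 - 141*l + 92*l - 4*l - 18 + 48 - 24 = 18*b^3 + b^2*(133*l - 21) + b*(-87*l^2 - 8*l - 3) + 8*l^3 + 39*l^2 - 53*l + 6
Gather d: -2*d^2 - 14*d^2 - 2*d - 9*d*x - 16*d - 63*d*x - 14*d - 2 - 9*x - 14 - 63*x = -16*d^2 + d*(-72*x - 32) - 72*x - 16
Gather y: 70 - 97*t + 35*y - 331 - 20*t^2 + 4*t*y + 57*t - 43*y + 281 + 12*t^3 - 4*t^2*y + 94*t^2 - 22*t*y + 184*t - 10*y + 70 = 12*t^3 + 74*t^2 + 144*t + y*(-4*t^2 - 18*t - 18) + 90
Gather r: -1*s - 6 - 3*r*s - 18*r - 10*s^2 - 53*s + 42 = r*(-3*s - 18) - 10*s^2 - 54*s + 36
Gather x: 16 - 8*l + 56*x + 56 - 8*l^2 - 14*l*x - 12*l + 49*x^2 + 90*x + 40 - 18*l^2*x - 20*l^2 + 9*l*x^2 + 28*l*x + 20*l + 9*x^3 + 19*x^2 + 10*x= -28*l^2 + 9*x^3 + x^2*(9*l + 68) + x*(-18*l^2 + 14*l + 156) + 112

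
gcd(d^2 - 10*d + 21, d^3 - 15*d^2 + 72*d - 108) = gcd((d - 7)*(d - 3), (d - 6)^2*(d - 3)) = d - 3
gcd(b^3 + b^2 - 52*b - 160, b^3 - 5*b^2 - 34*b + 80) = b^2 - 3*b - 40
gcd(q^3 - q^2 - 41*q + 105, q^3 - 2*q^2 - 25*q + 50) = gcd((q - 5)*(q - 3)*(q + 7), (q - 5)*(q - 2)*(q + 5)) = q - 5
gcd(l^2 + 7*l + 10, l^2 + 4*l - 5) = l + 5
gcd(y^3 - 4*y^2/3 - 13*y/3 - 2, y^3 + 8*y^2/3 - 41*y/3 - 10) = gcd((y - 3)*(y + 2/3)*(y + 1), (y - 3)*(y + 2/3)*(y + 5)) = y^2 - 7*y/3 - 2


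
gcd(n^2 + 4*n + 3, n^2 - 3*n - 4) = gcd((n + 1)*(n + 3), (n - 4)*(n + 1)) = n + 1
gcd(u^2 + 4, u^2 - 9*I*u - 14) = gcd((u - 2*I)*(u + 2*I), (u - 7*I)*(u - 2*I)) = u - 2*I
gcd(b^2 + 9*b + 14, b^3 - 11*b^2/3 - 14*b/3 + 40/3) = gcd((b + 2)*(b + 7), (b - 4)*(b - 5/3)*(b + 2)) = b + 2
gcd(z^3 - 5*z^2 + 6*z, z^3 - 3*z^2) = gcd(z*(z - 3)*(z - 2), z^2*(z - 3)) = z^2 - 3*z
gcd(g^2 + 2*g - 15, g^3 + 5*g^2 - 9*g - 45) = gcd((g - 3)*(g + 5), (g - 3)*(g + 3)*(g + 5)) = g^2 + 2*g - 15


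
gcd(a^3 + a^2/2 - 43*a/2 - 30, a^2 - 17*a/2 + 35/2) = a - 5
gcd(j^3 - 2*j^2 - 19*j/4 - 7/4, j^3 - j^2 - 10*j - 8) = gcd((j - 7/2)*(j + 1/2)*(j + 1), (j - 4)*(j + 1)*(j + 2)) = j + 1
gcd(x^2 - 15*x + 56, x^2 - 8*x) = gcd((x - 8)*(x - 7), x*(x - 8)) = x - 8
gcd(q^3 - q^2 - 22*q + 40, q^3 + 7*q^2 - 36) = q - 2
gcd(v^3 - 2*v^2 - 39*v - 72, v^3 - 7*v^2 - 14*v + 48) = v^2 - 5*v - 24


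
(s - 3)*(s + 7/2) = s^2 + s/2 - 21/2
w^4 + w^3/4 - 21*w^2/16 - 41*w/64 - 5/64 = (w - 5/4)*(w + 1/4)^2*(w + 1)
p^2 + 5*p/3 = p*(p + 5/3)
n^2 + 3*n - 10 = (n - 2)*(n + 5)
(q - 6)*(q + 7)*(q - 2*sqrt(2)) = q^3 - 2*sqrt(2)*q^2 + q^2 - 42*q - 2*sqrt(2)*q + 84*sqrt(2)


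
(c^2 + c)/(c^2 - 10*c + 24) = c*(c + 1)/(c^2 - 10*c + 24)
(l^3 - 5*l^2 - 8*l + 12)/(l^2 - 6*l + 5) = (l^2 - 4*l - 12)/(l - 5)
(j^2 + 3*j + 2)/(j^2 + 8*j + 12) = (j + 1)/(j + 6)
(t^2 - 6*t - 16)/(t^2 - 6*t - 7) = (-t^2 + 6*t + 16)/(-t^2 + 6*t + 7)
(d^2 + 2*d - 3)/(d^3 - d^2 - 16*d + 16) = (d + 3)/(d^2 - 16)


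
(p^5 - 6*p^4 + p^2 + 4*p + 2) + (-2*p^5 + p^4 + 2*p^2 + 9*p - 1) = -p^5 - 5*p^4 + 3*p^2 + 13*p + 1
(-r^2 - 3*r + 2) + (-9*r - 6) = -r^2 - 12*r - 4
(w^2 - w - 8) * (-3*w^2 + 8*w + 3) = -3*w^4 + 11*w^3 + 19*w^2 - 67*w - 24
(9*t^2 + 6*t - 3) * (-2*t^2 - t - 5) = -18*t^4 - 21*t^3 - 45*t^2 - 27*t + 15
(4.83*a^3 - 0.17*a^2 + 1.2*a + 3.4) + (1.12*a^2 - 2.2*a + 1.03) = 4.83*a^3 + 0.95*a^2 - 1.0*a + 4.43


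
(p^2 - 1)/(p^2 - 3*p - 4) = (p - 1)/(p - 4)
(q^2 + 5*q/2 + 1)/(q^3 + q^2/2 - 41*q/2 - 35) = (2*q + 1)/(2*q^2 - 3*q - 35)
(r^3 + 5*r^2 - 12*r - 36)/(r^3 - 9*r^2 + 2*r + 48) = (r + 6)/(r - 8)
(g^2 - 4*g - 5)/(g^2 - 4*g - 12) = (-g^2 + 4*g + 5)/(-g^2 + 4*g + 12)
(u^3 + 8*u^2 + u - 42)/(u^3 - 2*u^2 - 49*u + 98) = (u + 3)/(u - 7)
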